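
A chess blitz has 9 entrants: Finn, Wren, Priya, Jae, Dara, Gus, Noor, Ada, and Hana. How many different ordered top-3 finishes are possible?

This is an ordered selection of 3 from 9: P(9,3).
That gives 9 × 8 × 7 = 504.

504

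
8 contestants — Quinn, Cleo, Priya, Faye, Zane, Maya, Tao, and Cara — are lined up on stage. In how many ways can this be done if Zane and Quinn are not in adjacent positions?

30240

There are 8! = 40320 arrangements in all. If Zane and Quinn are adjacent, merging them into one block gives 2·(7)! = 10080 arrangements.
So 40320 − 10080 = 30240 arrangements keep them apart.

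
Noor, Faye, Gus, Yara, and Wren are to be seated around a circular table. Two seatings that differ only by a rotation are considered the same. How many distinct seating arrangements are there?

24

Seat Noor anywhere (absorbing the rotational symmetry), then permute the other 4: (4)! = 24.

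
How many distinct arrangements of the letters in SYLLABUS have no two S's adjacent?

7560

Total arrangements of SYLLABUS: 8!/(2!·2!) = 10080.
If the two S's are adjacent, glue them into one block, leaving 7 items to arrange: (7)!/(2!) = 2520 ways.
Subtracting, 10080 − 2520 = 7560 arrangements keep the S's apart.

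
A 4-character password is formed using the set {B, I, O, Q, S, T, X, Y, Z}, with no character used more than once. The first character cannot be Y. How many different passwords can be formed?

2688

The first character has 9−1 = 8 choices (anything except Y).
The remaining 3 characters are filled from the other 8 symbols without repetition: 8 × 7 × 6 = 336.
Total: 8 × 336 = 2688.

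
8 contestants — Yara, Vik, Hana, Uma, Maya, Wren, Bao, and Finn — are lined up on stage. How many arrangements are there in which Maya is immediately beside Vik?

10080

Place the 6 others and the Maya-Vik pair as 7 objects in a line; the pair has 2 internal arrangements.
So the count is 2·(7)! = 10080.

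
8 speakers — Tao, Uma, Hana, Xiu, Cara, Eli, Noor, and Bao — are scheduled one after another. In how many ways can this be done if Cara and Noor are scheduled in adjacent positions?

Glue Cara and Noor into one block (2 internal orders), leaving 7 units to arrange in a row.
That gives 2 × 7! = 2 × 5040 = 10080.

10080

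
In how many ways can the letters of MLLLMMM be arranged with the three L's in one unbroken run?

5

Treat the 3 copies of L as a single block. The multiset to arrange is then {LLL, M, M, M, M}, 5 items in all.
That gives (5)!/(4!) = 5 arrangements.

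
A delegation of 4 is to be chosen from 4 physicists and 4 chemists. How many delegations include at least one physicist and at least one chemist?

68

Unrestricted: C(8,4) = 70 ways to pick any 4 of the 8.
Selections missing a whole group: no physicists → C(4,4) = 1; no chemists → C(4,4) = 1.
Both groups omitted at once is impossible, so 70 − 2 = 68.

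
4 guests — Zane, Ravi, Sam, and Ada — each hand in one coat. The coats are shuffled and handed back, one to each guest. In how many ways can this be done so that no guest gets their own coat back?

9

Count assignments avoiding every fixed point. For any j of the 4 guests fixed to their own coat, the other 4−j can be arranged in (4−j)! ways.
By inclusion–exclusion this is Σ_{j=0}^{4} (−1)^j C(4,j)·(4−j)!.
Computing: 24 − 24 + 12 − 4 + 1 = 9.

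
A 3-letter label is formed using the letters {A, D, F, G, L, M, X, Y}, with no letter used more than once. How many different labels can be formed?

336

With no repetition, fill the 3 letters in order: 8 choices, then 7, down to 6.
That product is 8 × 7 × 6 = 336.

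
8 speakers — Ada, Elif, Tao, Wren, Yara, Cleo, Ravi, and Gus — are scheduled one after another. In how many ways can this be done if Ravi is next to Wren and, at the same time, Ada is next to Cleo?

Treat {Ravi,Wren} as one block (2 orders) and {Ada,Cleo} as another (2 orders).
That leaves 6 units to arrange: 2 × 2 × 6! = 4 × 720 = 2880.

2880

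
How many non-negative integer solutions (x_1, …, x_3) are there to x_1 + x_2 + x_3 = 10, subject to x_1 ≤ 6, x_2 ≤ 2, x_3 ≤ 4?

By stars and bars, unrestricted non-negative solutions to x_1+…+x_3 = 10 number C(10+2,2) = 66.
Subtract solutions that violate a single cap (substitute x_i' = x_i − (cap_i+1)): x_1 ≥ 7 gives C(5,2) = 10; x_2 ≥ 3 gives C(9,2) = 36; x_3 ≥ 5 gives C(7,2) = 21. Together 67.
Add back pairs where two caps are both exceeded: 1 + 0 + 6 = 7.
By inclusion–exclusion the count is 66 − 67 + 7 = 6.

6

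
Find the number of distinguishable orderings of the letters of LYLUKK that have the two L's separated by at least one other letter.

Total arrangements of LYLUKK: 6!/(2!·2!) = 180.
If the two L's are adjacent, glue them into one block, leaving 5 items to arrange: (5)!/(2!) = 60 ways.
Subtracting, 180 − 60 = 120 arrangements keep the L's apart.

120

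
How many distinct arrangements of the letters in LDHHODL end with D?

180

With the last slot taken by D, it remains to arrange the other 6 letters (LHHODL).
Those 6 letters have H appearing twice and L appearing twice, giving (6)!/(2!·2!) = 180.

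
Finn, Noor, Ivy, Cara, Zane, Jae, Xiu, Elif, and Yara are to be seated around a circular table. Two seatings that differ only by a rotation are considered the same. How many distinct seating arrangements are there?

40320

Seat Finn anywhere (absorbing the rotational symmetry), then permute the other 8: (8)! = 40320.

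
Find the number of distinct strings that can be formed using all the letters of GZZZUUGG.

The 8 letters of GZZZUUGG have repeats: G appearing 3 times, U appearing twice, and Z appearing 3 times.
The number of distinct arrangements is 8!/(3!·3!·2!) = 40320/72 = 560.

560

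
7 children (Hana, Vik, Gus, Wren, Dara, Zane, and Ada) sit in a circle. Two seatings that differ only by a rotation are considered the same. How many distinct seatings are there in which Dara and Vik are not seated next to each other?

Without the restriction there are (6)! = 720 seatings.
Those with Dara next to Vik: fuse the pair into one unit and seat 6 units around a circle — 2·(5)! = 240.
Subtracting, 720 − 240 = 480.

480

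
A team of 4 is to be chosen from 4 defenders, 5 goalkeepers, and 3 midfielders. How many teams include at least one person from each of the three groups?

Total 4-person selections from all 12: C(12,4) = 495.
Selections missing a whole group: no defenders → C(8,4) = 70; no goalkeepers → C(7,4) = 35; no midfielders → C(9,4) = 126.
Add back selections omitting two groups (i.e. drawn from a single group): C(4,4) + C(5,4) + C(3,4) = 6.
By inclusion–exclusion: 495 − 231 + 6 = 270.

270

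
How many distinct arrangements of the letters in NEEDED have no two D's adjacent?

40

There are 6!/(3!·2!) = 60 arrangements of NEEDED in total.
Arrangements with the D's together: treat DD as one letter, giving (5)!/(3!) = 20.
Hence 60 − 20 = 40.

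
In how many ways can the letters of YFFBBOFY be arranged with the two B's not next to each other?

There are 8!/(3!·2!·2!) = 1680 arrangements of YFFBBOFY in total.
Arrangements with the B's together: treat BB as one letter, giving (7)!/(3!·2!) = 420.
Hence 1680 − 420 = 1260.

1260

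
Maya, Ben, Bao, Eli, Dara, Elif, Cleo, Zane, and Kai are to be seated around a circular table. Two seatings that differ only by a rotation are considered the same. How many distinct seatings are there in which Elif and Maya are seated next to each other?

Glue Elif and Maya into a block (2 internal orders). Seating 8 units around a circle gives (7)! arrangements.
So 2 × (7)! = 2 × 5040 = 10080.

10080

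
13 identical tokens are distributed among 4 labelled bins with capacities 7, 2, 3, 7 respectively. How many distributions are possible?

54

Ignoring the caps, the number of non-negative solutions to x_1+…+x_4 = 13 is C(16,3) = 560.
Subtract solutions that violate a single cap (substitute x_i' = x_i − (cap_i+1)): x_1 ≥ 8 gives C(8,3) = 56; x_2 ≥ 3 gives C(13,3) = 286; x_3 ≥ 4 gives C(12,3) = 220; x_4 ≥ 8 gives C(8,3) = 56. Together 618.
Add back pairs where two caps are both exceeded: 10 + 4 + 0 + 84 + 10 + 4 = 112.
By inclusion–exclusion the count is 560 − 618 + 112 = 54.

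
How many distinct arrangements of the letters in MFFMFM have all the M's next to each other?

Treat the 3 copies of M as a single block. The multiset to arrange is then {MMM, F, F, F}, 4 items in all.
That gives (4)!/(3!) = 4 arrangements.

4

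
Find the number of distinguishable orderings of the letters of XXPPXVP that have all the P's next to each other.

Treat the 3 copies of P as a single block. The multiset to arrange is then {PPP, V, X, X, X}, 5 items in all.
That gives (5)!/(3!) = 20 arrangements.

20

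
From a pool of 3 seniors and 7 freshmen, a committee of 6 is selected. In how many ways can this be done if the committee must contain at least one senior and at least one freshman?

203

Unrestricted: C(10,6) = 210 ways to pick any 6 of the 10.
Subtract selections that omit an entire group: no seniors → C(7,6) = 7; no freshmen → C(3,6) = 0.
Both groups omitted at once is impossible, so 210 − 7 = 203.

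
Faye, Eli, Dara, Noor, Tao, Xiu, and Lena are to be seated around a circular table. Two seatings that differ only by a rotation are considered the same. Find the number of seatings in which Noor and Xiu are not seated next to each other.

480

All circular seatings of 7 people number (6)! = 720.
Those with Noor next to Xiu: fuse the pair into one unit and seat 6 units around a circle — 2·(5)! = 240.
Subtracting, 720 − 240 = 480.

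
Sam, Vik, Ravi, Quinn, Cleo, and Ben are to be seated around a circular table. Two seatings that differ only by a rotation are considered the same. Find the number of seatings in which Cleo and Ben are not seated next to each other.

All circular seatings of 6 people number (5)! = 120.
Those with Cleo next to Ben: fuse the pair into one unit and seat 5 units around a circle — 2·(4)! = 48.
Subtracting, 120 − 48 = 72.

72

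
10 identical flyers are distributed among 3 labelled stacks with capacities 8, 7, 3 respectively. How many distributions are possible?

29

Ignoring the caps, the number of non-negative solutions to x_1+…+x_3 = 10 is C(12,2) = 66.
Subtract solutions that violate a single cap (substitute x_i' = x_i − (cap_i+1)): x_1 ≥ 9 gives C(3,2) = 3; x_2 ≥ 8 gives C(4,2) = 6; x_3 ≥ 4 gives C(8,2) = 28. Together 37.
No two caps can be exceeded simultaneously, so the pair terms are all 0.
By inclusion–exclusion the count is 66 − 37 + 0 = 29.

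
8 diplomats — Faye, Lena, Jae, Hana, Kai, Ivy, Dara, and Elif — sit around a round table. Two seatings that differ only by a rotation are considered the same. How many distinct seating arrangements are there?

5040

Around a circle, 8 distinct people have 8!/8 = (7)! = 5040 rotationally distinct seatings.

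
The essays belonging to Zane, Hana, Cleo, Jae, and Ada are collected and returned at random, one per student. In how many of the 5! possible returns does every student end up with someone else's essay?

This is the derangement count D_5: permutations of 5 items with no fixed point.
By inclusion–exclusion this is Σ_{j=0}^{5} (−1)^j C(5,j)·(5−j)!.
Computing: 120 − 120 + 60 − 20 + 5 − 1 = 44.

44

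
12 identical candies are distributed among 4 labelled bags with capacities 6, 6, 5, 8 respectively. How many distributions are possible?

Without the upper bounds there are C(15,3) = 455 ways to split 12 among 4 bags.
Subtract solutions that violate a single cap (substitute x_i' = x_i − (cap_i+1)): x_1 ≥ 7 gives C(8,3) = 56; x_2 ≥ 7 gives C(8,3) = 56; x_3 ≥ 6 gives C(9,3) = 84; x_4 ≥ 9 gives C(6,3) = 20. Together 216.
No two caps can be exceeded simultaneously, so the pair terms are all 0.
By inclusion–exclusion the count is 455 − 216 + 0 = 239.

239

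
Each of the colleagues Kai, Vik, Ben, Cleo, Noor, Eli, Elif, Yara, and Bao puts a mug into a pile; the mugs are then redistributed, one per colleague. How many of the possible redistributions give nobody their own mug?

133496

Let Aᵢ be the assignments in which colleague i gets their own mug. We want the size of the complement of A₁∪…∪A_9.
By inclusion–exclusion this is Σ_{j=0}^{9} (−1)^j C(9,j)·(9−j)!.
Computing: 362880 − 362880 + 181440 − 60480 + 15120 − 3024 + 504 − 72 + 9 − 1 = 133496.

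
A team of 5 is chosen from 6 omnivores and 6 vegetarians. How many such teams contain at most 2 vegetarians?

396

Split by how many vegetarians are chosen (0 through 2).
Sum: C(6,0)·C(6,5) + C(6,1)·C(6,4) + C(6,2)·C(6,3) = 6 + 90 + 300 = 396.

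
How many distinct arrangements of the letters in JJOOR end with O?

12

With the last slot taken by O, it remains to arrange the other 4 letters (JJOR).
Those 4 letters have J appearing twice, giving (4)!/(2!) = 12.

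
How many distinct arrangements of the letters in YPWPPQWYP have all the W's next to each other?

Treat the 2 copies of W as a single block. The multiset to arrange is then {WW, P, P, P, P, Q, Y, Y}, 8 items in all.
That gives (8)!/(4!·2!) = 840 arrangements.

840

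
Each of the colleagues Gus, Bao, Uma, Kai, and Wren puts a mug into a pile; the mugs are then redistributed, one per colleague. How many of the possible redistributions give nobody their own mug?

44

Count assignments avoiding every fixed point. For any j of the 5 colleagues fixed to their own mug, the other 5−j can be arranged in (5−j)! ways.
By inclusion–exclusion this is Σ_{j=0}^{5} (−1)^j C(5,j)·(5−j)!.
Computing: 120 − 120 + 60 − 20 + 5 − 1 = 44.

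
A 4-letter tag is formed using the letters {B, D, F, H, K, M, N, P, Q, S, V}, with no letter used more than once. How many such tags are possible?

This is a permutation of 4 out of 11: P(11,4) = 11!/7!.
11 × 10 × 9 × 8 = 7920.

7920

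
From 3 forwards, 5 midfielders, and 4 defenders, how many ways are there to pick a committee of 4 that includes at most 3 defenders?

Split by how many defenders are chosen (0 through 3).
Sum: C(4,0)·C(8,4) + C(4,1)·C(8,3) + C(4,2)·C(8,2) + C(4,3)·C(8,1) = 70 + 224 + 168 + 32 = 494.

494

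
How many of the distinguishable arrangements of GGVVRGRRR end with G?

With the last slot taken by G, it remains to arrange the other 8 letters (GVVRGRRR).
Those 8 letters have G appearing twice, R appearing 4 times, and V appearing twice, giving (8)!/(4!·2!·2!) = 420.

420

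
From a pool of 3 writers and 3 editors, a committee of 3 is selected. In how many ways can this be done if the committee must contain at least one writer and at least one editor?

Total 3-person selections from all 6: C(6,3) = 20.
Subtract selections that omit an entire group: no writers → C(3,3) = 1; no editors → C(3,3) = 1.
Both groups omitted at once is impossible, so 20 − 2 = 18.

18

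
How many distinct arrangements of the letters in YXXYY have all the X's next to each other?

Treat the 2 copies of X as a single block. The multiset to arrange is then {XX, Y, Y, Y}, 4 items in all.
That gives (4)!/(3!) = 4 arrangements.

4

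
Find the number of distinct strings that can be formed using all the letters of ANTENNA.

420

ANTENNA has 7 letters with A appearing twice and N appearing 3 times.
Dividing 7! = 5040 by 3!·2! = 12 for the repeated letters gives 420.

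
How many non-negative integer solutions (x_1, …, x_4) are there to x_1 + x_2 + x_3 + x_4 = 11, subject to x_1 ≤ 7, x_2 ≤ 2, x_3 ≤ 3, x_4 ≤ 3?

29

Ignoring the caps, the number of non-negative solutions to x_1+…+x_4 = 11 is C(14,3) = 364.
Subtract solutions that violate a single cap (substitute x_i' = x_i − (cap_i+1)): x_1 ≥ 8 gives C(6,3) = 20; x_2 ≥ 3 gives C(11,3) = 165; x_3 ≥ 4 gives C(10,3) = 120; x_4 ≥ 4 gives C(10,3) = 120. Together 425.
Add back pairs where two caps are both exceeded: 1 + 0 + 0 + 35 + 35 + 20 = 91.
Subtract triples: 0 + 0 + 0 + 1 = 1.
By inclusion–exclusion the count is 364 − 425 + 91 − 1 = 29.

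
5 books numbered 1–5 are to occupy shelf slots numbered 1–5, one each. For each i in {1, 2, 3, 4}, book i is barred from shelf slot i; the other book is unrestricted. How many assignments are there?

53

Let Aᵢ (for 1 ≤ i ≤ 4) be the placements that put book i in its forbidden shelf slot. Any j of these fix j positions, leaving (5−j)! ways to fill the rest, and there are C(4,j) ways to pick which j.
By inclusion–exclusion, the number of valid placements is Σ_{j=0}^{4} (−1)^j C(4,j)·(5−j)!.
Computing: 120 − 96 + 36 − 8 + 1 = 53.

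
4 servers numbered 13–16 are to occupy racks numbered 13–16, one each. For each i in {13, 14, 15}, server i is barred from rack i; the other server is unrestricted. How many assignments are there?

11

Let Aᵢ (for i ∈ {13, 14, 15}) be the placements that put server i in its forbidden rack. Any j of these fix j positions, leaving (4−j)! ways to fill the rest, and there are C(3,j) ways to pick which j.
By inclusion–exclusion, the number of valid placements is Σ_{j=0}^{3} (−1)^j C(3,j)·(4−j)!.
Computing: 24 − 18 + 6 − 1 = 11.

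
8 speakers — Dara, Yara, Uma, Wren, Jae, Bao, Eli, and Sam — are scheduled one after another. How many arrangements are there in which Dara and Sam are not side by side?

There are 8! = 40320 arrangements in all. If Dara and Sam are adjacent, merging them into one block gives 2·(7)! = 10080 arrangements.
So 40320 − 10080 = 30240 arrangements keep them apart.

30240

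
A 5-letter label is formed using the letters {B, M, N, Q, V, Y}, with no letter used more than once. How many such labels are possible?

720

This is a permutation of 5 out of 6: P(6,5) = 6!/1!.
6 × 5 × 4 × 3 × 2 = 720.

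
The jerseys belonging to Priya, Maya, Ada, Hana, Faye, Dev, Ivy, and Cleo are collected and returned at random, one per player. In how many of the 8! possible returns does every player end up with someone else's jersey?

14833

Count assignments avoiding every fixed point. For any j of the 8 players fixed to their old jersey, the other 8−j can be arranged in (8−j)! ways.
By inclusion–exclusion this is Σ_{j=0}^{8} (−1)^j C(8,j)·(8−j)!.
Computing: 40320 − 40320 + 20160 − 6720 + 1680 − 336 + 56 − 8 + 1 = 14833.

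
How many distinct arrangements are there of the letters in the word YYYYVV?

15

Letter multiplicities in YYYYVV: V×2, Y×4.
Dividing 6! = 720 by 4!·2! = 48 for the repeated letters gives 15.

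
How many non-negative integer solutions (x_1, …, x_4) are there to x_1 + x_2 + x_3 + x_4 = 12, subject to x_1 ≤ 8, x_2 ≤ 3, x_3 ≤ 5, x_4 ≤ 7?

162

By stars and bars, unrestricted non-negative solutions to x_1+…+x_4 = 12 number C(12+3,3) = 455.
Subtract solutions that violate a single cap (substitute x_i' = x_i − (cap_i+1)): x_1 ≥ 9 gives C(6,3) = 20; x_2 ≥ 4 gives C(11,3) = 165; x_3 ≥ 6 gives C(9,3) = 84; x_4 ≥ 8 gives C(7,3) = 35. Together 304.
Add back pairs where two caps are both exceeded: 0 + 0 + 0 + 10 + 1 + 0 = 11.
By inclusion–exclusion the count is 455 − 304 + 11 = 162.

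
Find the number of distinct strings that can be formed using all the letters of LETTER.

The 6 letters of LETTER have repeats: E appearing twice and T appearing twice.
The number of distinct arrangements is 6!/(2!·2!) = 720/4 = 180.

180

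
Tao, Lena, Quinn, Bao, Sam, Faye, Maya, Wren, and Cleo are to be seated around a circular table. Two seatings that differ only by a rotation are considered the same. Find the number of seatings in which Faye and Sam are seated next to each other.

10080

Glue Faye and Sam into a block (2 internal orders). Seating 8 units around a circle gives (7)! arrangements.
So 2 × (7)! = 2 × 5040 = 10080.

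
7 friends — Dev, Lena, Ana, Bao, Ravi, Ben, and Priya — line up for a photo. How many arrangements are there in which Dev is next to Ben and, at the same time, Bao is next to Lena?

480

Treat {Dev,Ben} as one block (2 orders) and {Bao,Lena} as another (2 orders).
That leaves 5 units to arrange: 2 × 2 × 5! = 4 × 120 = 480.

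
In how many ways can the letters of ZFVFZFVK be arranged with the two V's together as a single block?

Treat the 2 copies of V as a single block. The multiset to arrange is then {VV, F, F, F, K, Z, Z}, 7 items in all.
That gives (7)!/(3!·2!) = 420 arrangements.

420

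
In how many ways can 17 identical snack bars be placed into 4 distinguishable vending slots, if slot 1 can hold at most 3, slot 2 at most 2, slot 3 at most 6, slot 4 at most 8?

Ignoring the caps, the number of non-negative solutions to x_1+…+x_4 = 17 is C(20,3) = 1140.
Subtract solutions that violate a single cap (substitute x_i' = x_i − (cap_i+1)): x_1 ≥ 4 gives C(16,3) = 560; x_2 ≥ 3 gives C(17,3) = 680; x_3 ≥ 7 gives C(13,3) = 286; x_4 ≥ 9 gives C(11,3) = 165. Together 1691.
Add back pairs where two caps are both exceeded: 286 + 84 + 35 + 120 + 56 + 4 = 585.
Subtract triples: 20 + 4 + 0 + 0 = 24.
By inclusion–exclusion the count is 1140 − 1691 + 585 − 24 = 10.

10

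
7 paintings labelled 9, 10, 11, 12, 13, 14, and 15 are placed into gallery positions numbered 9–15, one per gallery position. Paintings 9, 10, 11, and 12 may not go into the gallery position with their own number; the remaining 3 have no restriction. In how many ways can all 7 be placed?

Let Aᵢ (for 9 ≤ i ≤ 12) be the placements that put painting i in its forbidden gallery position. Any j of these fix j positions, leaving (7−j)! ways to fill the rest, and there are C(4,j) ways to pick which j.
By inclusion–exclusion, the number of valid placements is Σ_{j=0}^{4} (−1)^j C(4,j)·(7−j)!.
Computing: 5040 − 2880 + 720 − 96 + 6 = 2790.

2790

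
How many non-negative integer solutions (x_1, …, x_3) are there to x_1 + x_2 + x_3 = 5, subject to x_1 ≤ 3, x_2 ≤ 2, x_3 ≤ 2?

By stars and bars, unrestricted non-negative solutions to x_1+…+x_3 = 5 number C(5+2,2) = 21.
Subtract solutions that violate a single cap (substitute x_i' = x_i − (cap_i+1)): x_1 ≥ 4 gives C(3,2) = 3; x_2 ≥ 3 gives C(4,2) = 6; x_3 ≥ 3 gives C(4,2) = 6. Together 15.
No two caps can be exceeded simultaneously, so the pair terms are all 0.
By inclusion–exclusion the count is 21 − 15 + 0 = 6.

6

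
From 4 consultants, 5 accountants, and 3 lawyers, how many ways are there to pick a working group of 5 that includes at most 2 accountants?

546

Split by how many accountants are chosen (0 through 2).
Sum: C(5,0)·C(7,5) + C(5,1)·C(7,4) + C(5,2)·C(7,3) = 21 + 175 + 350 = 546.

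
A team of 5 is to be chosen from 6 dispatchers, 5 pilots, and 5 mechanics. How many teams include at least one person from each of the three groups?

With no constraint there are C(16,5) = 4368 possible selections.
Selections missing a whole group: no dispatchers → C(10,5) = 252; no pilots → C(11,5) = 462; no mechanics → C(11,5) = 462.
Add back selections omitting two groups (i.e. drawn from a single group): C(6,5) + C(5,5) + C(5,5) = 8.
By inclusion–exclusion: 4368 − 1176 + 8 = 3200.

3200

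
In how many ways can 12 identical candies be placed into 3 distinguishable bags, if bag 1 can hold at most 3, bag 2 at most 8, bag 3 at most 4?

By stars and bars, unrestricted non-negative solutions to x_1+…+x_3 = 12 number C(12+2,2) = 91.
Subtract solutions that violate a single cap (substitute x_i' = x_i − (cap_i+1)): x_1 ≥ 4 gives C(10,2) = 45; x_2 ≥ 9 gives C(5,2) = 10; x_3 ≥ 5 gives C(9,2) = 36. Together 91.
Add back pairs where two caps are both exceeded: 0 + 10 + 0 = 10.
By inclusion–exclusion the count is 91 − 91 + 10 = 10.

10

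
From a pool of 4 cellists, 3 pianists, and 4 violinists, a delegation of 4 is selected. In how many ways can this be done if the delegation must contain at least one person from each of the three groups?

Total 4-person selections from all 11: C(11,4) = 330.
Selections missing a whole group: no cellists → C(7,4) = 35; no pianists → C(8,4) = 70; no violinists → C(7,4) = 35.
Add back selections omitting two groups (i.e. drawn from a single group): C(4,4) + C(3,4) + C(4,4) = 2.
By inclusion–exclusion: 330 − 140 + 2 = 192.

192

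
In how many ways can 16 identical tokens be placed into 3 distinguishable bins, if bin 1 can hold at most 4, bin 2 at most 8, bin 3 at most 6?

By stars and bars, unrestricted non-negative solutions to x_1+…+x_3 = 16 number C(16+2,2) = 153.
Subtract solutions that violate a single cap (substitute x_i' = x_i − (cap_i+1)): x_1 ≥ 5 gives C(13,2) = 78; x_2 ≥ 9 gives C(9,2) = 36; x_3 ≥ 7 gives C(11,2) = 55. Together 169.
Add back pairs where two caps are both exceeded: 6 + 15 + 1 = 22.
By inclusion–exclusion the count is 153 − 169 + 22 = 6.

6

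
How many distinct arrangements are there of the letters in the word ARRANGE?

ARRANGE has 7 letters with A appearing twice and R appearing twice.
The number of distinct arrangements is 7!/(2!·2!) = 5040/4 = 1260.

1260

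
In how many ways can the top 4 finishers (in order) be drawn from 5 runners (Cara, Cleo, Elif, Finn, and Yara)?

There are 5 choices for 1st place, 4 for 2nd, and so on down to 2 for position 4.
That gives 5 × 4 × 3 × 2 = 120.

120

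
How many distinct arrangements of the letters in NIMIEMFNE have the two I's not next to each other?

17640

Total arrangements of NIMIEMFNE: 9!/(2!·2!·2!·2!) = 22680.
If the two I's are adjacent, glue them into one block, leaving 8 items to arrange: (8)!/(2!·2!·2!) = 5040 ways.
Subtracting, 22680 − 5040 = 17640 arrangements keep the I's apart.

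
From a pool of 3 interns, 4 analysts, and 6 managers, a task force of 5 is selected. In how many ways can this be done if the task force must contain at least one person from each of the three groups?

Unrestricted: C(13,5) = 1287 ways to pick any 5 of the 13.
Subtract selections that omit an entire group: no interns → C(10,5) = 252; no analysts → C(9,5) = 126; no managers → C(7,5) = 21.
Add back selections omitting two groups (i.e. drawn from a single group): C(3,5) + C(4,5) + C(6,5) = 6.
By inclusion–exclusion: 1287 − 399 + 6 = 894.

894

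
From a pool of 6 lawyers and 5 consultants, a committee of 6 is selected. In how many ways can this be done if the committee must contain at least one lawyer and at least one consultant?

461

With no constraint there are C(11,6) = 462 possible selections.
Selections missing a whole group: no lawyers → C(5,6) = 0; no consultants → C(6,6) = 1.
Both groups omitted at once is impossible, so 462 − 1 = 461.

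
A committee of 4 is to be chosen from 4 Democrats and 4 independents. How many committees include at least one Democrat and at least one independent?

68

Total 4-person selections from all 8: C(8,4) = 70.
Subtract selections that omit an entire group: no Democrats → C(4,4) = 1; no independents → C(4,4) = 1.
Both groups omitted at once is impossible, so 70 − 2 = 68.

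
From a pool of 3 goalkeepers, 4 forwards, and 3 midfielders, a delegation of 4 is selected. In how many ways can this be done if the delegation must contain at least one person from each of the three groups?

With no constraint there are C(10,4) = 210 possible selections.
Selections missing a whole group: no goalkeepers → C(7,4) = 35; no forwards → C(6,4) = 15; no midfielders → C(7,4) = 35.
Add back selections omitting two groups (i.e. drawn from a single group): C(3,4) + C(4,4) + C(3,4) = 1.
By inclusion–exclusion: 210 − 85 + 1 = 126.

126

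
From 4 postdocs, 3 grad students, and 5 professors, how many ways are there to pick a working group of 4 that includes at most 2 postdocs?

462

Split by how many postdocs are chosen (0 through 2).
Sum: C(4,0)·C(8,4) + C(4,1)·C(8,3) + C(4,2)·C(8,2) = 70 + 224 + 168 = 462.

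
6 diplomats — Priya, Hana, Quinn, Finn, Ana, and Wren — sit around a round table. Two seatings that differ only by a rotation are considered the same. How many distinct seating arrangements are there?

Fix one person's seat to break rotational symmetry; the remaining 5 people can be arranged in (5)! = 120 ways.

120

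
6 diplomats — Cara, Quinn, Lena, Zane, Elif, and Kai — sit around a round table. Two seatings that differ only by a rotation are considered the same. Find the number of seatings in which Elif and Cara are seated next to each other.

Glue Elif and Cara into a block (2 internal orders). Seating 5 units around a circle gives (4)! arrangements.
So 2 × (4)! = 2 × 24 = 48.

48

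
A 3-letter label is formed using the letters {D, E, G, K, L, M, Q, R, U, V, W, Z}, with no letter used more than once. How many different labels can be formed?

1320

With no repetition, fill the 3 letters in order: 12 choices, then 11, down to 10.
That product is 12 × 11 × 10 = 1320.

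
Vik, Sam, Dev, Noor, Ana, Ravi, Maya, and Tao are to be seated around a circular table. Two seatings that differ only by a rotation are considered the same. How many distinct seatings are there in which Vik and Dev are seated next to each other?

Glue Vik and Dev into a block (2 internal orders). Seating 7 units around a circle gives (6)! arrangements.
So 2 × (6)! = 2 × 720 = 1440.

1440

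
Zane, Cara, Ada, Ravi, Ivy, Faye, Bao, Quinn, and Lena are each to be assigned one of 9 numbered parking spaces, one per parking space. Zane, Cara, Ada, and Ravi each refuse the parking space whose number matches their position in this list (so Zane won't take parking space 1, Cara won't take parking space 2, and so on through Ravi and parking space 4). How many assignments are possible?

229080

Let Aᵢ (for 1 ≤ i ≤ 4) be the placements that put person i in their forbidden parking space. Any j of these fix j positions, leaving (9−j)! ways to fill the rest, and there are C(4,j) ways to pick which j.
By inclusion–exclusion, the number of valid placements is Σ_{j=0}^{4} (−1)^j C(4,j)·(9−j)!.
Computing: 362880 − 161280 + 30240 − 2880 + 120 = 229080.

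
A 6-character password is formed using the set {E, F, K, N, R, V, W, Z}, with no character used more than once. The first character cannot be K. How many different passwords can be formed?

17640

The first character has 8−1 = 7 choices (anything except K).
The remaining 5 characters are filled from the other 7 symbols without repetition: 7 × 6 × 5 × 4 × 3 = 2520.
Total: 7 × 2520 = 17640.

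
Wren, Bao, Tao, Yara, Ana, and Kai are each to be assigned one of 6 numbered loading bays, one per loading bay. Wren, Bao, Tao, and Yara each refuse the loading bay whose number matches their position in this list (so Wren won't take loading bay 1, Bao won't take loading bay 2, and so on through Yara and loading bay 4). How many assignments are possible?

Let Aᵢ (for 1 ≤ i ≤ 4) be the placements that put person i in their forbidden loading bay. Any j of these fix j positions, leaving (6−j)! ways to fill the rest, and there are C(4,j) ways to pick which j.
By inclusion–exclusion, the number of valid placements is Σ_{j=0}^{4} (−1)^j C(4,j)·(6−j)!.
Computing: 720 − 480 + 144 − 24 + 2 = 362.

362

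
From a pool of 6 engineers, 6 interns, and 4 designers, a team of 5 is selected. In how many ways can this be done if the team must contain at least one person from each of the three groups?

With no constraint there are C(16,5) = 4368 possible selections.
Subtract selections that omit an entire group: no engineers → C(10,5) = 252; no interns → C(10,5) = 252; no designers → C(12,5) = 792.
Add back selections omitting two groups (i.e. drawn from a single group): C(6,5) + C(6,5) + C(4,5) = 12.
By inclusion–exclusion: 4368 − 1296 + 12 = 3084.

3084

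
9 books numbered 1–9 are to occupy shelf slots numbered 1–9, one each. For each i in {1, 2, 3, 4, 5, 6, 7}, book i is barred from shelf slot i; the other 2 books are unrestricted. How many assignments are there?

Let Aᵢ (for 1 ≤ i ≤ 7) be the placements that put book i in its forbidden shelf slot. Any j of these fix j positions, leaving (9−j)! ways to fill the rest, and there are C(7,j) ways to pick which j.
By inclusion–exclusion, the number of valid placements is Σ_{j=0}^{7} (−1)^j C(7,j)·(9−j)!.
Computing: 362880 − 282240 + 105840 − 25200 + 4200 − 504 + 42 − 2 = 165016.

165016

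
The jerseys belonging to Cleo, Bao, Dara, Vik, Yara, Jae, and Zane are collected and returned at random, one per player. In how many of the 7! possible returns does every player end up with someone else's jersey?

1854

Count assignments avoiding every fixed point. For any j of the 7 players fixed to their old jersey, the other 7−j can be arranged in (7−j)! ways.
By inclusion–exclusion this is Σ_{j=0}^{7} (−1)^j C(7,j)·(7−j)!.
Computing: 5040 − 5040 + 2520 − 840 + 210 − 42 + 7 − 1 = 1854.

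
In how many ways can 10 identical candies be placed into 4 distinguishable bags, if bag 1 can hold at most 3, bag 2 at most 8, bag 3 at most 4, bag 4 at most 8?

142

By stars and bars, unrestricted non-negative solutions to x_1+…+x_4 = 10 number C(10+3,3) = 286.
Subtract solutions that violate a single cap (substitute x_i' = x_i − (cap_i+1)): x_1 ≥ 4 gives C(9,3) = 84; x_2 ≥ 9 gives C(4,3) = 4; x_3 ≥ 5 gives C(8,3) = 56; x_4 ≥ 9 gives C(4,3) = 4. Together 148.
Add back pairs where two caps are both exceeded: 0 + 4 + 0 + 0 + 0 + 0 = 4.
By inclusion–exclusion the count is 286 − 148 + 4 = 142.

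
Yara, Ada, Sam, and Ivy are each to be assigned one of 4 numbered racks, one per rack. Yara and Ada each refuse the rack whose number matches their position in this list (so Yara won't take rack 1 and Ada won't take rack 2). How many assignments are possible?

14

Let Aᵢ (for i ∈ {1, 2}) be the placements that put person i in their forbidden rack. Any j of these fix j positions, leaving (4−j)! ways to fill the rest, and there are C(2,j) ways to pick which j.
By inclusion–exclusion, the number of valid placements is Σ_{j=0}^{2} (−1)^j C(2,j)·(4−j)!.
Computing: 24 − 12 + 2 = 14.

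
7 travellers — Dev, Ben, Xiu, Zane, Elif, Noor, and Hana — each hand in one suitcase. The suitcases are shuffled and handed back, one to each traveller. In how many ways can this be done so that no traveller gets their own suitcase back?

This is the derangement count D_7: permutations of 7 items with no fixed point.
By inclusion–exclusion this is Σ_{j=0}^{7} (−1)^j C(7,j)·(7−j)!.
Computing: 5040 − 5040 + 2520 − 840 + 210 − 42 + 7 − 1 = 1854.

1854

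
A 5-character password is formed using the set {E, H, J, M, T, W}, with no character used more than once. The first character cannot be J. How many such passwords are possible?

The first character has 6−1 = 5 choices (anything except J).
The remaining 4 characters are filled from the other 5 symbols without repetition: 5 × 4 × 3 × 2 = 120.
Total: 5 × 120 = 600.

600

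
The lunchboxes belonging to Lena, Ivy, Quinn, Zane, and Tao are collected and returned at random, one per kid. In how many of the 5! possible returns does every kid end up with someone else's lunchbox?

44

Count assignments avoiding every fixed point. For any j of the 5 kids fixed to their own lunchbox, the other 5−j can be arranged in (5−j)! ways.
By inclusion–exclusion this is Σ_{j=0}^{5} (−1)^j C(5,j)·(5−j)!.
Computing: 120 − 120 + 60 − 20 + 5 − 1 = 44.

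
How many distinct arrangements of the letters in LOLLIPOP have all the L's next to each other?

Treat the 3 copies of L as a single block. The multiset to arrange is then {LLL, I, O, O, P, P}, 6 items in all.
That gives (6)!/(2!·2!) = 180 arrangements.

180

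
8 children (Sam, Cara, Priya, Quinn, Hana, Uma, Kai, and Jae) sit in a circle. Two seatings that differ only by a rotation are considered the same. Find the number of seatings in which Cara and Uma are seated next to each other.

1440

Glue Cara and Uma into a block (2 internal orders). Seating 7 units around a circle gives (6)! arrangements.
So 2 × (6)! = 2 × 720 = 1440.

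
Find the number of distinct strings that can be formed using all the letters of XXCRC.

30

The 5 letters of XXCRC have repeats: C appearing twice and X appearing twice.
So there are 5! / (2!·2!) = 30 distinguishable arrangements.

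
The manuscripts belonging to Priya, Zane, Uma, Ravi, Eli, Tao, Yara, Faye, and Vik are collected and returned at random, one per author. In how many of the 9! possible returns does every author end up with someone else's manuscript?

133496

Count assignments avoiding every fixed point. For any j of the 9 authors fixed to their own manuscript, the other 9−j can be arranged in (9−j)! ways.
By inclusion–exclusion this is Σ_{j=0}^{9} (−1)^j C(9,j)·(9−j)!.
Computing: 362880 − 362880 + 181440 − 60480 + 15120 − 3024 + 504 − 72 + 9 − 1 = 133496.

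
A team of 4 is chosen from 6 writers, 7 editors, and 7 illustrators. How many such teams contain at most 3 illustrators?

4810

Split by how many illustrators are chosen (0 through 3).
Sum: C(7,0)·C(13,4) + C(7,1)·C(13,3) + C(7,2)·C(13,2) + C(7,3)·C(13,1) = 715 + 2002 + 1638 + 455 = 4810.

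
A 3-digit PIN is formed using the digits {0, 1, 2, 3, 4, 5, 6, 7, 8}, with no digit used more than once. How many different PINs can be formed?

With no repetition, fill the 3 digits in order: 9 choices, then 8, down to 7.
9 × 8 × 7 = 504.

504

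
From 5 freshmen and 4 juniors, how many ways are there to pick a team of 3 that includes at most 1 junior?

Split by how many juniors are chosen (0 through 1).
Sum: C(4,0)·C(5,3) + C(4,1)·C(5,2) = 10 + 40 = 50.

50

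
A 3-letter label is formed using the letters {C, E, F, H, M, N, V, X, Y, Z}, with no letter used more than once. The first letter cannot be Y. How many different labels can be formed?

The first letter has 10−1 = 9 choices (anything except Y).
The remaining 2 letters are filled from the other 9 symbols without repetition: 9 × 8 = 72.
Total: 9 × 72 = 648.

648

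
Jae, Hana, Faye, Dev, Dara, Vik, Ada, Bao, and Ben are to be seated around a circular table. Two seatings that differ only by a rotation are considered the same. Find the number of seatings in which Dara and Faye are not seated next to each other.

All circular seatings of 9 people number (8)! = 40320.
Seatings with Dara beside Faye: treat them as a block with 2 internal orders, giving 2 × (7)! = 10080.
Subtracting, 40320 − 10080 = 30240.

30240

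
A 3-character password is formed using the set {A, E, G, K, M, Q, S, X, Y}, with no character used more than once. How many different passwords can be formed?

504

This is a permutation of 3 out of 9: P(9,3) = 9!/6!.
That product is 9 × 8 × 7 = 504.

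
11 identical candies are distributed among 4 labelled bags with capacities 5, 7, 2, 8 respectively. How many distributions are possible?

By stars and bars, unrestricted non-negative solutions to x_1+…+x_4 = 11 number C(11+3,3) = 364.
Subtract solutions that violate a single cap (substitute x_i' = x_i − (cap_i+1)): x_1 ≥ 6 gives C(8,3) = 56; x_2 ≥ 8 gives C(6,3) = 20; x_3 ≥ 3 gives C(11,3) = 165; x_4 ≥ 9 gives C(5,3) = 10. Together 251.
Add back pairs where two caps are both exceeded: 0 + 10 + 0 + 1 + 0 + 0 = 11.
By inclusion–exclusion the count is 364 − 251 + 11 = 124.

124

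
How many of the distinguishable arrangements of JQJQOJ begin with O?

10

Fix O in the first position and arrange the remaining 5 letters.
Those 5 letters have J appearing 3 times and Q appearing twice, giving (5)!/(3!·2!) = 10.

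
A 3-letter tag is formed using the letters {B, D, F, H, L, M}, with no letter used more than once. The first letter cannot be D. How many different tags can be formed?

The first letter has 6−1 = 5 choices (anything except D).
The remaining 2 letters are filled from the other 5 symbols without repetition: 5 × 4 = 20.
Total: 5 × 20 = 100.

100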